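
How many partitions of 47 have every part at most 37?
p(47, parts ≤ 37) = 124657

Use the recurrence p(n, m) = p(n, m−1) + p(n−m, m): either the largest part is < m (count p(n, m−1)) or the largest part is exactly m (remove one copy of m, count p(n−m, m)). With p(0, ·) = 1 this gives p(47, parts ≤ 37) = 124657. (By conjugating Young diagrams, this also counts partitions of 47 into at most 37 parts.)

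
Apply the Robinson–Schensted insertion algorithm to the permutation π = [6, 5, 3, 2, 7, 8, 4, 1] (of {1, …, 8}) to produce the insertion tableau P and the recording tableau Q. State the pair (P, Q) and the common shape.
P = [1, 4, 8] / [2, 7] / [3] / [5] / [6];  Q = [1, 5, 6] / [2, 7] / [3] / [4] / [8];  common shape = (3, 2, 1, 1, 1)

Row-insert the values π_1, π_2, … into P one at a time, bumping the leftmost entry strictly greater than the inserted value down to the next row. The recording tableau Q records, in position (i, j), the step at which that cell was added to P.
  Insert 6 (step 1): P = [6];  Q = [1]
  Insert 5 (step 2): P = [5] / [6];  Q = [1] / [2]
  Insert 3 (step 3): P = [3] / [5] / [6];  Q = [1] / [2] / [3]
  Insert 2 (step 4): P = [2] / [3] / [5] / [6];  Q = [1] / [2] / [3] / [4]
  Insert 7 (step 5): P = [2, 7] / [3] / [5] / [6];  Q = [1, 5] / [2] / [3] / [4]
  Insert 8 (step 6): P = [2, 7, 8] / [3] / [5] / [6];  Q = [1, 5, 6] / [2] / [3] / [4]
  Insert 4 (step 7): P = [2, 4, 8] / [3, 7] / [5] / [6];  Q = [1, 5, 6] / [2, 7] / [3] / [4]
  Insert 1 (step 8): P = [1, 4, 8] / [2, 7] / [3] / [5] / [6];  Q = [1, 5, 6] / [2, 7] / [3] / [4] / [8]
Final shape: (3, 2, 1, 1, 1).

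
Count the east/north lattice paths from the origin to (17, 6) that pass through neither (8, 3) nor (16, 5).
Number of paths = 38799

Inclusion–exclusion. Total paths: C(23, 17) = 100947. Through P₁: C(11, 8)·C(12, 9) = 36300. Through P₂: C(21, 16)·C(2, 1) = 40698. Since P₁ is strictly southwest of P₂, a monotone path through both must visit P₁ then P₂; paths through both = C(11, 8)·C(10, 8)·C(2, 1) = 14850. Avoid both = 100947 − 36300 − 40698 + 14850 = 38799.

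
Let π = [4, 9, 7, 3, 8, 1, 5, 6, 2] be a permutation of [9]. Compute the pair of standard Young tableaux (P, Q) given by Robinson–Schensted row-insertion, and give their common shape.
P = [1, 2, 6] / [3, 5, 8] / [4, 7] / [9];  Q = [1, 2, 5] / [3, 7, 8] / [4, 9] / [6];  common shape = (3, 3, 2, 1)

Row-insert the values π_1, π_2, … into P one at a time, bumping the leftmost entry strictly greater than the inserted value down to the next row. The recording tableau Q records, in position (i, j), the step at which that cell was added to P.
  Insert 4 (step 1): P = [4];  Q = [1]
  Insert 9 (step 2): P = [4, 9];  Q = [1, 2]
  Insert 7 (step 3): P = [4, 7] / [9];  Q = [1, 2] / [3]
  Insert 3 (step 4): P = [3, 7] / [4] / [9];  Q = [1, 2] / [3] / [4]
  Insert 8 (step 5): P = [3, 7, 8] / [4] / [9];  Q = [1, 2, 5] / [3] / [4]
  Insert 1 (step 6): P = [1, 7, 8] / [3] / [4] / [9];  Q = [1, 2, 5] / [3] / [4] / [6]
  Insert 5 (step 7): P = [1, 5, 8] / [3, 7] / [4] / [9];  Q = [1, 2, 5] / [3, 7] / [4] / [6]
  Insert 6 (step 8): P = [1, 5, 6] / [3, 7, 8] / [4] / [9];  Q = [1, 2, 5] / [3, 7, 8] / [4] / [6]
  Insert 2 (step 9): P = [1, 2, 6] / [3, 5, 8] / [4, 7] / [9];  Q = [1, 2, 5] / [3, 7, 8] / [4, 9] / [6]
Final shape: (3, 3, 2, 1).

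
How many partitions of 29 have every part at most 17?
p(29, parts ≤ 17) = 4370

Use the recurrence p(n, m) = p(n, m−1) + p(n−m, m): either the largest part is < m (count p(n, m−1)) or the largest part is exactly m (remove one copy of m, count p(n−m, m)). With p(0, ·) = 1 this gives p(29, parts ≤ 17) = 4370. (By conjugating Young diagrams, this also counts partitions of 29 into at most 17 parts.)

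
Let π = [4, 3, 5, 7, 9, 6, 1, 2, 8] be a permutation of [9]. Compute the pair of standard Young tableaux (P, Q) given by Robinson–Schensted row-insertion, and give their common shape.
P = [1, 2, 6, 8] / [3, 5, 9] / [4, 7];  Q = [1, 3, 4, 5] / [2, 6, 9] / [7, 8];  common shape = (4, 3, 2)

Row-insert the values π_1, π_2, … into P one at a time, bumping the leftmost entry strictly greater than the inserted value down to the next row. The recording tableau Q records, in position (i, j), the step at which that cell was added to P.
  Insert 4 (step 1): P = [4];  Q = [1]
  Insert 3 (step 2): P = [3] / [4];  Q = [1] / [2]
  Insert 5 (step 3): P = [3, 5] / [4];  Q = [1, 3] / [2]
  Insert 7 (step 4): P = [3, 5, 7] / [4];  Q = [1, 3, 4] / [2]
  Insert 9 (step 5): P = [3, 5, 7, 9] / [4];  Q = [1, 3, 4, 5] / [2]
  Insert 6 (step 6): P = [3, 5, 6, 9] / [4, 7];  Q = [1, 3, 4, 5] / [2, 6]
  Insert 1 (step 7): P = [1, 5, 6, 9] / [3, 7] / [4];  Q = [1, 3, 4, 5] / [2, 6] / [7]
  Insert 2 (step 8): P = [1, 2, 6, 9] / [3, 5] / [4, 7];  Q = [1, 3, 4, 5] / [2, 6] / [7, 8]
  Insert 8 (step 9): P = [1, 2, 6, 8] / [3, 5, 9] / [4, 7];  Q = [1, 3, 4, 5] / [2, 6, 9] / [7, 8]
Final shape: (4, 3, 2).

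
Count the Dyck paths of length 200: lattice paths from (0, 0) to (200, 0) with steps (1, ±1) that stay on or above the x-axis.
C_100 = 896519947090131496687170070074100632420837521538745909320

These Dyck paths are counted by the Catalan number C_n = (1/(n + 1)) · C(2n, n). For n = 100: C_100 = (1/101) · C(200, 100) = 90548514656103281165404177077484163874504589675413336841320/101 = 896519947090131496687170070074100632420837521538745909320.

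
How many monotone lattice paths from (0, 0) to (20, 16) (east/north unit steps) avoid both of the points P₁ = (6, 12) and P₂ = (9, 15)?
Number of paths = 7239831582

Inclusion–exclusion. Total paths: C(36, 20) = 7307872110. Through P₁: C(18, 6)·C(18, 14) = 56805840. Through P₂: C(24, 9)·C(12, 11) = 15690048. Since P₁ is strictly southwest of P₂, a monotone path through both must visit P₁ then P₂; paths through both = C(18, 6)·C(6, 3)·C(12, 11) = 4455360. Avoid both = 7307872110 − 56805840 − 15690048 + 4455360 = 7239831582.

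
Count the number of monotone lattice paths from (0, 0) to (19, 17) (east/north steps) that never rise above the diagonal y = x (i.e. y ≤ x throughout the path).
Number of paths = 1289624490

By the reflection principle (André's argument), the number of monotone paths to (19, 17) with n ≤ m that never go above y = x is C(36, 19) − C(36, 20) = 8597496600 − 7307872110 = 1289624490.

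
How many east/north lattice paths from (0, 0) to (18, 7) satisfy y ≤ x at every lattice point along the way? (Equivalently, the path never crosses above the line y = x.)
Number of paths = 303600

By the reflection principle (André's argument), the number of monotone paths to (18, 7) with n ≤ m that never go above y = x is C(25, 18) − C(25, 19) = 480700 − 177100 = 303600.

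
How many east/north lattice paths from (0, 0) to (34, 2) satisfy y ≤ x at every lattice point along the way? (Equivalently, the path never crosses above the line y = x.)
Number of paths = 594

By the reflection principle (André's argument), the number of monotone paths to (34, 2) with n ≤ m that never go above y = x is C(36, 34) − C(36, 35) = 630 − 36 = 594.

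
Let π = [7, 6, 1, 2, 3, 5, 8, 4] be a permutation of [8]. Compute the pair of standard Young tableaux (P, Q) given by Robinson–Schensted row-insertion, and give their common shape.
P = [1, 2, 3, 4, 8] / [5] / [6] / [7];  Q = [1, 4, 5, 6, 7] / [2] / [3] / [8];  common shape = (5, 1, 1, 1)

Row-insert the values π_1, π_2, … into P one at a time, bumping the leftmost entry strictly greater than the inserted value down to the next row. The recording tableau Q records, in position (i, j), the step at which that cell was added to P.
  Insert 7 (step 1): P = [7];  Q = [1]
  Insert 6 (step 2): P = [6] / [7];  Q = [1] / [2]
  Insert 1 (step 3): P = [1] / [6] / [7];  Q = [1] / [2] / [3]
  Insert 2 (step 4): P = [1, 2] / [6] / [7];  Q = [1, 4] / [2] / [3]
  Insert 3 (step 5): P = [1, 2, 3] / [6] / [7];  Q = [1, 4, 5] / [2] / [3]
  Insert 5 (step 6): P = [1, 2, 3, 5] / [6] / [7];  Q = [1, 4, 5, 6] / [2] / [3]
  Insert 8 (step 7): P = [1, 2, 3, 5, 8] / [6] / [7];  Q = [1, 4, 5, 6, 7] / [2] / [3]
  Insert 4 (step 8): P = [1, 2, 3, 4, 8] / [5] / [6] / [7];  Q = [1, 4, 5, 6, 7] / [2] / [3] / [8]
Final shape: (5, 1, 1, 1).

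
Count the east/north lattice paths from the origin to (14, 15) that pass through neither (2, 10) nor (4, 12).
Number of paths = 76743088

Inclusion–exclusion. Total paths: C(29, 14) = 77558760. Through P₁: C(12, 2)·C(17, 12) = 408408. Through P₂: C(16, 4)·C(13, 10) = 520520. Since P₁ is strictly southwest of P₂, a monotone path through both must visit P₁ then P₂; paths through both = C(12, 2)·C(4, 2)·C(13, 10) = 113256. Avoid both = 77558760 − 408408 − 520520 + 113256 = 76743088.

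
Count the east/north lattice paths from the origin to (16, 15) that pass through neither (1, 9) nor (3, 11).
Number of paths = 299274035

Inclusion–exclusion. Total paths: C(31, 16) = 300540195. Through P₁: C(10, 1)·C(21, 15) = 542640. Through P₂: C(14, 3)·C(17, 13) = 866320. Since P₁ is strictly southwest of P₂, a monotone path through both must visit P₁ then P₂; paths through both = C(10, 1)·C(4, 2)·C(17, 13) = 142800. Avoid both = 300540195 − 542640 − 866320 + 142800 = 299274035.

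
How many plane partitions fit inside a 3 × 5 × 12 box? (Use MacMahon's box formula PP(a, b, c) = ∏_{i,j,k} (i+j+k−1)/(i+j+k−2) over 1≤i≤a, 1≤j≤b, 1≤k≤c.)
PP(3, 5, 12) = 4892876352

Evaluate the triple product over i = 1..3, j = 1..5, k = 1..12. The factors are (2/1) · (3/2) · (4/3) · (5/4) · (6/5) · (7/6) · (8/7) · (9/8) · … (180 factors total). The numerators and denominators telescope so the product is an integer; carrying out the multiplication exactly gives PP(3, 5, 12) = 4892876352.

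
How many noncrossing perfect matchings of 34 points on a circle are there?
C_17 = 129644790

These noncrossing handshakes are counted by the Catalan number C_n = (1/(n + 1)) · C(2n, n). For n = 17: C_17 = (1/18) · C(34, 17) = 2333606220/18 = 129644790.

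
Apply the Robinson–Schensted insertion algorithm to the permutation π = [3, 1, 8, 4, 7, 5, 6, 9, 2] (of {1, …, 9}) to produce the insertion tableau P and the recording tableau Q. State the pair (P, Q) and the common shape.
P = [1, 2, 5, 6, 9] / [3, 4] / [7] / [8];  Q = [1, 3, 5, 7, 8] / [2, 4] / [6] / [9];  common shape = (5, 2, 1, 1)

Row-insert the values π_1, π_2, … into P one at a time, bumping the leftmost entry strictly greater than the inserted value down to the next row. The recording tableau Q records, in position (i, j), the step at which that cell was added to P.
  Insert 3 (step 1): P = [3];  Q = [1]
  Insert 1 (step 2): P = [1] / [3];  Q = [1] / [2]
  Insert 8 (step 3): P = [1, 8] / [3];  Q = [1, 3] / [2]
  Insert 4 (step 4): P = [1, 4] / [3, 8];  Q = [1, 3] / [2, 4]
  Insert 7 (step 5): P = [1, 4, 7] / [3, 8];  Q = [1, 3, 5] / [2, 4]
  Insert 5 (step 6): P = [1, 4, 5] / [3, 7] / [8];  Q = [1, 3, 5] / [2, 4] / [6]
  Insert 6 (step 7): P = [1, 4, 5, 6] / [3, 7] / [8];  Q = [1, 3, 5, 7] / [2, 4] / [6]
  Insert 9 (step 8): P = [1, 4, 5, 6, 9] / [3, 7] / [8];  Q = [1, 3, 5, 7, 8] / [2, 4] / [6]
  Insert 2 (step 9): P = [1, 2, 5, 6, 9] / [3, 4] / [7] / [8];  Q = [1, 3, 5, 7, 8] / [2, 4] / [6] / [9]
Final shape: (5, 2, 1, 1).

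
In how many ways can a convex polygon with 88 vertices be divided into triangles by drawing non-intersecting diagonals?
C_86 = 4180080073556524734514695828170907458428751314320

These polygon triangulations are counted by the Catalan number C_n = (1/(n + 1)) · C(2n, n). For n = 86: C_86 = (1/87) · C(172, 86) = 363666966399417651902778537050868948883301364345840/87 = 4180080073556524734514695828170907458428751314320.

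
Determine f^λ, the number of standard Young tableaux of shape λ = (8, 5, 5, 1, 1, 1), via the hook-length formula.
# SYT of shape (8, 5, 5, 1, 1, 1) = 174097000

Hook-length formula: f^λ = n! / Π hook(c), product over all cells c of the Young diagram. For λ = (8, 5, 5, 1, 1, 1), n = 21 boxes. Hook lengths by row (left-to-right, top-to-bottom): [13, 9, 8, 7, 6, 3, 2, 1]; [9, 5, 4, 3, 2]; [8, 4, 3, 2, 1]; [3]; [2]; [1]. Product of hooks = 293462507520. So f^λ = 21! / 293462507520 = 51090942171709440000 / 293462507520 = 174097000.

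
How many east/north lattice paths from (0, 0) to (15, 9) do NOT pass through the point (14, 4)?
Number of paths = 1289144

Total paths from (0, 0) to (15, 9): C(24, 15) = 1307504. Paths through (14, 4): (paths (0, 0) → (14, 4)) × (paths (14, 4) → (15, 9)) = C(18, 14) · C(6, 1) = 3060 · 6 = 18360. Avoidance count = 1307504 − 18360 = 1289144.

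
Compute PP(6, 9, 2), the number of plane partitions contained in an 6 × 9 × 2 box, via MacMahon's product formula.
PP(6, 9, 2) = 5725720

Evaluate the triple product over i = 1..6, j = 1..9, k = 1..2. The factors are (2/1) · (3/2) · (3/2) · (4/3) · (4/3) · (5/4) · (5/4) · (6/5) · … (108 factors total). The numerators and denominators telescope so the product is an integer; carrying out the multiplication exactly gives PP(6, 9, 2) = 5725720.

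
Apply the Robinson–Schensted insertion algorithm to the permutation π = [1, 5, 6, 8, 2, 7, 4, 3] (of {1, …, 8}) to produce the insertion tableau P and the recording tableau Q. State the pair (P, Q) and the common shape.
P = [1, 2, 3, 7] / [4, 6] / [5] / [8];  Q = [1, 2, 3, 4] / [5, 6] / [7] / [8];  common shape = (4, 2, 1, 1)

Row-insert the values π_1, π_2, … into P one at a time, bumping the leftmost entry strictly greater than the inserted value down to the next row. The recording tableau Q records, in position (i, j), the step at which that cell was added to P.
  Insert 1 (step 1): P = [1];  Q = [1]
  Insert 5 (step 2): P = [1, 5];  Q = [1, 2]
  Insert 6 (step 3): P = [1, 5, 6];  Q = [1, 2, 3]
  Insert 8 (step 4): P = [1, 5, 6, 8];  Q = [1, 2, 3, 4]
  Insert 2 (step 5): P = [1, 2, 6, 8] / [5];  Q = [1, 2, 3, 4] / [5]
  Insert 7 (step 6): P = [1, 2, 6, 7] / [5, 8];  Q = [1, 2, 3, 4] / [5, 6]
  Insert 4 (step 7): P = [1, 2, 4, 7] / [5, 6] / [8];  Q = [1, 2, 3, 4] / [5, 6] / [7]
  Insert 3 (step 8): P = [1, 2, 3, 7] / [4, 6] / [5] / [8];  Q = [1, 2, 3, 4] / [5, 6] / [7] / [8]
Final shape: (4, 2, 1, 1).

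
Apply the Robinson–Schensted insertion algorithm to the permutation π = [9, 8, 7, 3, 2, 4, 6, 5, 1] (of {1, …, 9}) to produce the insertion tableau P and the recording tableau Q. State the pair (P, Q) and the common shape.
P = [1, 4, 5] / [2, 6] / [3] / [7] / [8] / [9];  Q = [1, 6, 7] / [2, 8] / [3] / [4] / [5] / [9];  common shape = (3, 2, 1, 1, 1, 1)

Row-insert the values π_1, π_2, … into P one at a time, bumping the leftmost entry strictly greater than the inserted value down to the next row. The recording tableau Q records, in position (i, j), the step at which that cell was added to P.
  Insert 9 (step 1): P = [9];  Q = [1]
  Insert 8 (step 2): P = [8] / [9];  Q = [1] / [2]
  Insert 7 (step 3): P = [7] / [8] / [9];  Q = [1] / [2] / [3]
  Insert 3 (step 4): P = [3] / [7] / [8] / [9];  Q = [1] / [2] / [3] / [4]
  Insert 2 (step 5): P = [2] / [3] / [7] / [8] / [9];  Q = [1] / [2] / [3] / [4] / [5]
  Insert 4 (step 6): P = [2, 4] / [3] / [7] / [8] / [9];  Q = [1, 6] / [2] / [3] / [4] / [5]
  Insert 6 (step 7): P = [2, 4, 6] / [3] / [7] / [8] / [9];  Q = [1, 6, 7] / [2] / [3] / [4] / [5]
  Insert 5 (step 8): P = [2, 4, 5] / [3, 6] / [7] / [8] / [9];  Q = [1, 6, 7] / [2, 8] / [3] / [4] / [5]
  Insert 1 (step 9): P = [1, 4, 5] / [2, 6] / [3] / [7] / [8] / [9];  Q = [1, 6, 7] / [2, 8] / [3] / [4] / [5] / [9]
Final shape: (3, 2, 1, 1, 1, 1).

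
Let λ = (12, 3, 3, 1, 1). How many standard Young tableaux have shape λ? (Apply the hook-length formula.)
# SYT of shape (12, 3, 3, 1, 1) = 3730650

Hook-length formula: f^λ = n! / Π hook(c), product over all cells c of the Young diagram. For λ = (12, 3, 3, 1, 1), n = 20 boxes. Hook lengths by row (left-to-right, top-to-bottom): [16, 13, 12, 9, 8, 7, 6, 5, 4, 3, 2, 1]; [6, 3, 2]; [5, 2, 1]; [2]; [1]. Product of hooks = 652138905600. So f^λ = 20! / 652138905600 = 2432902008176640000 / 652138905600 = 3730650.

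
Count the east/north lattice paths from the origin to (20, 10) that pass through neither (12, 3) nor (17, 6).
Number of paths = 24475745

Inclusion–exclusion. Total paths: C(30, 20) = 30045015. Through P₁: C(15, 12)·C(15, 8) = 2927925. Through P₂: C(23, 17)·C(7, 3) = 3533145. Since P₁ is strictly southwest of P₂, a monotone path through both must visit P₁ then P₂; paths through both = C(15, 12)·C(8, 5)·C(7, 3) = 891800. Avoid both = 30045015 − 2927925 − 3533145 + 891800 = 24475745.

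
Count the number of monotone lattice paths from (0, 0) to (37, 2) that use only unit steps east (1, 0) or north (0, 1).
Number of paths = 741

A monotone lattice path from (0, 0) to (37, 2) consists of 37 east steps and 2 north steps in some order, so it is determined by which 37 of the 39 steps are east. The count is C(39, 37) = 741.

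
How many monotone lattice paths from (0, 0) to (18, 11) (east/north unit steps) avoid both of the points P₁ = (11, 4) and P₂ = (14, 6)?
Number of paths = 26748750

Inclusion–exclusion. Total paths: C(29, 18) = 34597290. Through P₁: C(15, 11)·C(14, 7) = 4684680. Through P₂: C(20, 14)·C(9, 4) = 4883760. Since P₁ is strictly southwest of P₂, a monotone path through both must visit P₁ then P₂; paths through both = C(15, 11)·C(5, 3)·C(9, 4) = 1719900. Avoid both = 34597290 − 4684680 − 4883760 + 1719900 = 26748750.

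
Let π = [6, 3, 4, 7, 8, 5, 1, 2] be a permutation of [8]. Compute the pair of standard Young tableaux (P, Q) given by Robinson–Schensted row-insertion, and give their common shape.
P = [1, 2, 5, 8] / [3, 4] / [6, 7];  Q = [1, 3, 4, 5] / [2, 6] / [7, 8];  common shape = (4, 2, 2)

Row-insert the values π_1, π_2, … into P one at a time, bumping the leftmost entry strictly greater than the inserted value down to the next row. The recording tableau Q records, in position (i, j), the step at which that cell was added to P.
  Insert 6 (step 1): P = [6];  Q = [1]
  Insert 3 (step 2): P = [3] / [6];  Q = [1] / [2]
  Insert 4 (step 3): P = [3, 4] / [6];  Q = [1, 3] / [2]
  Insert 7 (step 4): P = [3, 4, 7] / [6];  Q = [1, 3, 4] / [2]
  Insert 8 (step 5): P = [3, 4, 7, 8] / [6];  Q = [1, 3, 4, 5] / [2]
  Insert 5 (step 6): P = [3, 4, 5, 8] / [6, 7];  Q = [1, 3, 4, 5] / [2, 6]
  Insert 1 (step 7): P = [1, 4, 5, 8] / [3, 7] / [6];  Q = [1, 3, 4, 5] / [2, 6] / [7]
  Insert 2 (step 8): P = [1, 2, 5, 8] / [3, 4] / [6, 7];  Q = [1, 3, 4, 5] / [2, 6] / [7, 8]
Final shape: (4, 2, 2).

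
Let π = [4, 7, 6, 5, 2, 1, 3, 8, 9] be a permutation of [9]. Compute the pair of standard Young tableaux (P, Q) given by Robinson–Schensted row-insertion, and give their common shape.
P = [1, 3, 8, 9] / [2, 5] / [4] / [6] / [7];  Q = [1, 2, 8, 9] / [3, 7] / [4] / [5] / [6];  common shape = (4, 2, 1, 1, 1)

Row-insert the values π_1, π_2, … into P one at a time, bumping the leftmost entry strictly greater than the inserted value down to the next row. The recording tableau Q records, in position (i, j), the step at which that cell was added to P.
  Insert 4 (step 1): P = [4];  Q = [1]
  Insert 7 (step 2): P = [4, 7];  Q = [1, 2]
  Insert 6 (step 3): P = [4, 6] / [7];  Q = [1, 2] / [3]
  Insert 5 (step 4): P = [4, 5] / [6] / [7];  Q = [1, 2] / [3] / [4]
  Insert 2 (step 5): P = [2, 5] / [4] / [6] / [7];  Q = [1, 2] / [3] / [4] / [5]
  Insert 1 (step 6): P = [1, 5] / [2] / [4] / [6] / [7];  Q = [1, 2] / [3] / [4] / [5] / [6]
  Insert 3 (step 7): P = [1, 3] / [2, 5] / [4] / [6] / [7];  Q = [1, 2] / [3, 7] / [4] / [5] / [6]
  Insert 8 (step 8): P = [1, 3, 8] / [2, 5] / [4] / [6] / [7];  Q = [1, 2, 8] / [3, 7] / [4] / [5] / [6]
  Insert 9 (step 9): P = [1, 3, 8, 9] / [2, 5] / [4] / [6] / [7];  Q = [1, 2, 8, 9] / [3, 7] / [4] / [5] / [6]
Final shape: (4, 2, 1, 1, 1).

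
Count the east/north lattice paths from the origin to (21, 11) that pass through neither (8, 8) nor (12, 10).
Number of paths = 117281320

Inclusion–exclusion. Total paths: C(32, 21) = 129024480. Through P₁: C(16, 8)·C(16, 13) = 7207200. Through P₂: C(22, 12)·C(10, 9) = 6466460. Since P₁ is strictly southwest of P₂, a monotone path through both must visit P₁ then P₂; paths through both = C(16, 8)·C(6, 4)·C(10, 9) = 1930500. Avoid both = 129024480 − 7207200 − 6466460 + 1930500 = 117281320.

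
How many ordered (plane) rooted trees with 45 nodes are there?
C_44 = 583300119592996693088040

These ordered rooted trees are counted by the Catalan number C_n = (1/(n + 1)) · C(2n, n). For n = 44: C_44 = (1/45) · C(88, 44) = 26248505381684851188961800/45 = 583300119592996693088040.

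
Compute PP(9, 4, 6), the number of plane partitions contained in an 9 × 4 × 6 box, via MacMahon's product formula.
PP(9, 4, 6) = 559299781040

Evaluate the triple product over i = 1..9, j = 1..4, k = 1..6. The factors are (2/1) · (3/2) · (4/3) · (5/4) · (6/5) · (7/6) · (3/2) · (4/3) · … (216 factors total). The numerators and denominators telescope so the product is an integer; carrying out the multiplication exactly gives PP(9, 4, 6) = 559299781040.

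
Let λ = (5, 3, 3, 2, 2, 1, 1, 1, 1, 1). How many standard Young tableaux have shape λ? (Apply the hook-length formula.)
# SYT of shape (5, 3, 3, 2, 2, 1, 1, 1, 1, 1) = 36732852

Hook-length formula: f^λ = n! / Π hook(c), product over all cells c of the Young diagram. For λ = (5, 3, 3, 2, 2, 1, 1, 1, 1, 1), n = 20 boxes. Hook lengths by row (left-to-right, top-to-bottom): [14, 8, 5, 2, 1]; [11, 5, 2]; [10, 4, 1]; [8, 2]; [7, 1]; [5]; [4]; [3]; [2]; [1]. Product of hooks = 66232320000. So f^λ = 20! / 66232320000 = 2432902008176640000 / 66232320000 = 36732852.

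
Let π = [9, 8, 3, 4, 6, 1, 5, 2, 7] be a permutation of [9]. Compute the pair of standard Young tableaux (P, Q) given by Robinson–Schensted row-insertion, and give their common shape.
P = [1, 2, 5, 7] / [3, 4] / [6] / [8] / [9];  Q = [1, 4, 5, 9] / [2, 7] / [3] / [6] / [8];  common shape = (4, 2, 1, 1, 1)

Row-insert the values π_1, π_2, … into P one at a time, bumping the leftmost entry strictly greater than the inserted value down to the next row. The recording tableau Q records, in position (i, j), the step at which that cell was added to P.
  Insert 9 (step 1): P = [9];  Q = [1]
  Insert 8 (step 2): P = [8] / [9];  Q = [1] / [2]
  Insert 3 (step 3): P = [3] / [8] / [9];  Q = [1] / [2] / [3]
  Insert 4 (step 4): P = [3, 4] / [8] / [9];  Q = [1, 4] / [2] / [3]
  Insert 6 (step 5): P = [3, 4, 6] / [8] / [9];  Q = [1, 4, 5] / [2] / [3]
  Insert 1 (step 6): P = [1, 4, 6] / [3] / [8] / [9];  Q = [1, 4, 5] / [2] / [3] / [6]
  Insert 5 (step 7): P = [1, 4, 5] / [3, 6] / [8] / [9];  Q = [1, 4, 5] / [2, 7] / [3] / [6]
  Insert 2 (step 8): P = [1, 2, 5] / [3, 4] / [6] / [8] / [9];  Q = [1, 4, 5] / [2, 7] / [3] / [6] / [8]
  Insert 7 (step 9): P = [1, 2, 5, 7] / [3, 4] / [6] / [8] / [9];  Q = [1, 4, 5, 9] / [2, 7] / [3] / [6] / [8]
Final shape: (4, 2, 1, 1, 1).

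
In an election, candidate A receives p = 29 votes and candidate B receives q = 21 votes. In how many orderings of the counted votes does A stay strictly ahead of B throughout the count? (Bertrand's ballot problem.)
Strict-lead orderings = 10772391370048

Total orderings of the 50 votes with 29 for A: C(50, 29) = 67327446062800. By the Bertrand ballot formula (Cycle Lemma / reflection principle), the number of orderings in which A is strictly ahead of B throughout is (p − q)/(p + q) · C(p + q, p) = (29 − 21)/(29 + 21) · 67327446062800 = 10772391370048.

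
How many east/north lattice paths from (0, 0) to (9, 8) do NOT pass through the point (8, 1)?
Number of paths = 24238

Total paths from (0, 0) to (9, 8): C(17, 9) = 24310. Paths through (8, 1): (paths (0, 0) → (8, 1)) × (paths (8, 1) → (9, 8)) = C(9, 8) · C(8, 1) = 9 · 8 = 72. Avoidance count = 24310 − 72 = 24238.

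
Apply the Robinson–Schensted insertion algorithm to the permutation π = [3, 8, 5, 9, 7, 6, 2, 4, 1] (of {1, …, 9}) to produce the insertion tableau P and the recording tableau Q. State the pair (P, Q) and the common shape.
P = [1, 4, 6] / [2, 5] / [3, 9] / [7] / [8];  Q = [1, 2, 4] / [3, 5] / [6, 8] / [7] / [9];  common shape = (3, 2, 2, 1, 1)

Row-insert the values π_1, π_2, … into P one at a time, bumping the leftmost entry strictly greater than the inserted value down to the next row. The recording tableau Q records, in position (i, j), the step at which that cell was added to P.
  Insert 3 (step 1): P = [3];  Q = [1]
  Insert 8 (step 2): P = [3, 8];  Q = [1, 2]
  Insert 5 (step 3): P = [3, 5] / [8];  Q = [1, 2] / [3]
  Insert 9 (step 4): P = [3, 5, 9] / [8];  Q = [1, 2, 4] / [3]
  Insert 7 (step 5): P = [3, 5, 7] / [8, 9];  Q = [1, 2, 4] / [3, 5]
  Insert 6 (step 6): P = [3, 5, 6] / [7, 9] / [8];  Q = [1, 2, 4] / [3, 5] / [6]
  Insert 2 (step 7): P = [2, 5, 6] / [3, 9] / [7] / [8];  Q = [1, 2, 4] / [3, 5] / [6] / [7]
  Insert 4 (step 8): P = [2, 4, 6] / [3, 5] / [7, 9] / [8];  Q = [1, 2, 4] / [3, 5] / [6, 8] / [7]
  Insert 1 (step 9): P = [1, 4, 6] / [2, 5] / [3, 9] / [7] / [8];  Q = [1, 2, 4] / [3, 5] / [6, 8] / [7] / [9]
Final shape: (3, 2, 2, 1, 1).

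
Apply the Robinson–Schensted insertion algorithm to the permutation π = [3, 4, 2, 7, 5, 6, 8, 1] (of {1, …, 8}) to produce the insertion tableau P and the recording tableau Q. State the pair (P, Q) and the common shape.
P = [1, 4, 5, 6, 8] / [2, 7] / [3];  Q = [1, 2, 4, 6, 7] / [3, 5] / [8];  common shape = (5, 2, 1)

Row-insert the values π_1, π_2, … into P one at a time, bumping the leftmost entry strictly greater than the inserted value down to the next row. The recording tableau Q records, in position (i, j), the step at which that cell was added to P.
  Insert 3 (step 1): P = [3];  Q = [1]
  Insert 4 (step 2): P = [3, 4];  Q = [1, 2]
  Insert 2 (step 3): P = [2, 4] / [3];  Q = [1, 2] / [3]
  Insert 7 (step 4): P = [2, 4, 7] / [3];  Q = [1, 2, 4] / [3]
  Insert 5 (step 5): P = [2, 4, 5] / [3, 7];  Q = [1, 2, 4] / [3, 5]
  Insert 6 (step 6): P = [2, 4, 5, 6] / [3, 7];  Q = [1, 2, 4, 6] / [3, 5]
  Insert 8 (step 7): P = [2, 4, 5, 6, 8] / [3, 7];  Q = [1, 2, 4, 6, 7] / [3, 5]
  Insert 1 (step 8): P = [1, 4, 5, 6, 8] / [2, 7] / [3];  Q = [1, 2, 4, 6, 7] / [3, 5] / [8]
Final shape: (5, 2, 1).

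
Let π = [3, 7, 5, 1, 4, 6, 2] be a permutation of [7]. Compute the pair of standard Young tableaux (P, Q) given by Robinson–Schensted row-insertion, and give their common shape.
P = [1, 2, 6] / [3, 4] / [5] / [7];  Q = [1, 2, 6] / [3, 5] / [4] / [7];  common shape = (3, 2, 1, 1)

Row-insert the values π_1, π_2, … into P one at a time, bumping the leftmost entry strictly greater than the inserted value down to the next row. The recording tableau Q records, in position (i, j), the step at which that cell was added to P.
  Insert 3 (step 1): P = [3];  Q = [1]
  Insert 7 (step 2): P = [3, 7];  Q = [1, 2]
  Insert 5 (step 3): P = [3, 5] / [7];  Q = [1, 2] / [3]
  Insert 1 (step 4): P = [1, 5] / [3] / [7];  Q = [1, 2] / [3] / [4]
  Insert 4 (step 5): P = [1, 4] / [3, 5] / [7];  Q = [1, 2] / [3, 5] / [4]
  Insert 6 (step 6): P = [1, 4, 6] / [3, 5] / [7];  Q = [1, 2, 6] / [3, 5] / [4]
  Insert 2 (step 7): P = [1, 2, 6] / [3, 4] / [5] / [7];  Q = [1, 2, 6] / [3, 5] / [4] / [7]
Final shape: (3, 2, 1, 1).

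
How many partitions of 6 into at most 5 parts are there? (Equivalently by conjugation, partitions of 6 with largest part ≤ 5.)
p(6, parts ≤ 5) = 10

Partitions of 6 with all parts ≤ 5: 5+1, 4+2, 4+1+1, 3+3, 3+2+1, 3+1+1+1, 2+2+2, 2+2+1+1, 2+1+1+1+1, 1+1+1+1+1+1. Count = 10.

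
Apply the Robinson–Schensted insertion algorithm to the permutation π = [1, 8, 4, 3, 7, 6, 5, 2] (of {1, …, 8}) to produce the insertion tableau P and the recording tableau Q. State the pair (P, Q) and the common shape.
P = [1, 2, 5] / [3, 6] / [4] / [7] / [8];  Q = [1, 2, 5] / [3, 6] / [4] / [7] / [8];  common shape = (3, 2, 1, 1, 1)

Row-insert the values π_1, π_2, … into P one at a time, bumping the leftmost entry strictly greater than the inserted value down to the next row. The recording tableau Q records, in position (i, j), the step at which that cell was added to P.
  Insert 1 (step 1): P = [1];  Q = [1]
  Insert 8 (step 2): P = [1, 8];  Q = [1, 2]
  Insert 4 (step 3): P = [1, 4] / [8];  Q = [1, 2] / [3]
  Insert 3 (step 4): P = [1, 3] / [4] / [8];  Q = [1, 2] / [3] / [4]
  Insert 7 (step 5): P = [1, 3, 7] / [4] / [8];  Q = [1, 2, 5] / [3] / [4]
  Insert 6 (step 6): P = [1, 3, 6] / [4, 7] / [8];  Q = [1, 2, 5] / [3, 6] / [4]
  Insert 5 (step 7): P = [1, 3, 5] / [4, 6] / [7] / [8];  Q = [1, 2, 5] / [3, 6] / [4] / [7]
  Insert 2 (step 8): P = [1, 2, 5] / [3, 6] / [4] / [7] / [8];  Q = [1, 2, 5] / [3, 6] / [4] / [7] / [8]
Final shape: (3, 2, 1, 1, 1).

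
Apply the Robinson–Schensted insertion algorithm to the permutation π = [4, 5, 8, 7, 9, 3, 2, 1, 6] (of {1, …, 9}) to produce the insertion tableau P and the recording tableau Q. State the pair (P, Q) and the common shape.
P = [1, 5, 6, 9] / [2, 7] / [3] / [4] / [8];  Q = [1, 2, 3, 5] / [4, 9] / [6] / [7] / [8];  common shape = (4, 2, 1, 1, 1)

Row-insert the values π_1, π_2, … into P one at a time, bumping the leftmost entry strictly greater than the inserted value down to the next row. The recording tableau Q records, in position (i, j), the step at which that cell was added to P.
  Insert 4 (step 1): P = [4];  Q = [1]
  Insert 5 (step 2): P = [4, 5];  Q = [1, 2]
  Insert 8 (step 3): P = [4, 5, 8];  Q = [1, 2, 3]
  Insert 7 (step 4): P = [4, 5, 7] / [8];  Q = [1, 2, 3] / [4]
  Insert 9 (step 5): P = [4, 5, 7, 9] / [8];  Q = [1, 2, 3, 5] / [4]
  Insert 3 (step 6): P = [3, 5, 7, 9] / [4] / [8];  Q = [1, 2, 3, 5] / [4] / [6]
  Insert 2 (step 7): P = [2, 5, 7, 9] / [3] / [4] / [8];  Q = [1, 2, 3, 5] / [4] / [6] / [7]
  Insert 1 (step 8): P = [1, 5, 7, 9] / [2] / [3] / [4] / [8];  Q = [1, 2, 3, 5] / [4] / [6] / [7] / [8]
  Insert 6 (step 9): P = [1, 5, 6, 9] / [2, 7] / [3] / [4] / [8];  Q = [1, 2, 3, 5] / [4, 9] / [6] / [7] / [8]
Final shape: (4, 2, 1, 1, 1).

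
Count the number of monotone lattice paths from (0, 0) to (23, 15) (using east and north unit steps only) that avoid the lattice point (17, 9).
Number of paths = 12584202360

Total paths from (0, 0) to (23, 15): C(38, 23) = 15471286560. Paths through (17, 9): (paths (0, 0) → (17, 9)) × (paths (17, 9) → (23, 15)) = C(26, 17) · C(12, 6) = 3124550 · 924 = 2887084200. Avoidance count = 15471286560 − 2887084200 = 12584202360.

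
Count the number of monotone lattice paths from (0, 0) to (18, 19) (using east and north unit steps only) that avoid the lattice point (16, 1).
Number of paths = 17672628670

Total paths from (0, 0) to (18, 19): C(37, 18) = 17672631900. Paths through (16, 1): (paths (0, 0) → (16, 1)) × (paths (16, 1) → (18, 19)) = C(17, 16) · C(20, 2) = 17 · 190 = 3230. Avoidance count = 17672631900 − 3230 = 17672628670.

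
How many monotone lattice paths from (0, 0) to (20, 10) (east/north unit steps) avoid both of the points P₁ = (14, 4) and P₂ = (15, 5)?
Number of paths = 24852807

Inclusion–exclusion. Total paths: C(30, 20) = 30045015. Through P₁: C(18, 14)·C(12, 6) = 2827440. Through P₂: C(20, 15)·C(10, 5) = 3907008. Since P₁ is strictly southwest of P₂, a monotone path through both must visit P₁ then P₂; paths through both = C(18, 14)·C(2, 1)·C(10, 5) = 1542240. Avoid both = 30045015 − 2827440 − 3907008 + 1542240 = 24852807.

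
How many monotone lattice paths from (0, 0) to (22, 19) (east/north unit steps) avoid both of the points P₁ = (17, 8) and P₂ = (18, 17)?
Number of paths = 172037072100

Inclusion–exclusion. Total paths: C(41, 22) = 244662670200. Through P₁: C(25, 17)·C(16, 5) = 4724319600. Through P₂: C(35, 18)·C(6, 4) = 68063514750. Since P₁ is strictly southwest of P₂, a monotone path through both must visit P₁ then P₂; paths through both = C(25, 17)·C(10, 1)·C(6, 4) = 162236250. Avoid both = 244662670200 − 4724319600 − 68063514750 + 162236250 = 172037072100.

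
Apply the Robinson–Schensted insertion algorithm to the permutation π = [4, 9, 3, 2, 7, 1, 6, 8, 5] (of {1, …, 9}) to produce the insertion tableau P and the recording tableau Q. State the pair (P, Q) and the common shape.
P = [1, 5, 8] / [2, 6] / [3, 7] / [4, 9];  Q = [1, 2, 8] / [3, 5] / [4, 7] / [6, 9];  common shape = (3, 2, 2, 2)

Row-insert the values π_1, π_2, … into P one at a time, bumping the leftmost entry strictly greater than the inserted value down to the next row. The recording tableau Q records, in position (i, j), the step at which that cell was added to P.
  Insert 4 (step 1): P = [4];  Q = [1]
  Insert 9 (step 2): P = [4, 9];  Q = [1, 2]
  Insert 3 (step 3): P = [3, 9] / [4];  Q = [1, 2] / [3]
  Insert 2 (step 4): P = [2, 9] / [3] / [4];  Q = [1, 2] / [3] / [4]
  Insert 7 (step 5): P = [2, 7] / [3, 9] / [4];  Q = [1, 2] / [3, 5] / [4]
  Insert 1 (step 6): P = [1, 7] / [2, 9] / [3] / [4];  Q = [1, 2] / [3, 5] / [4] / [6]
  Insert 6 (step 7): P = [1, 6] / [2, 7] / [3, 9] / [4];  Q = [1, 2] / [3, 5] / [4, 7] / [6]
  Insert 8 (step 8): P = [1, 6, 8] / [2, 7] / [3, 9] / [4];  Q = [1, 2, 8] / [3, 5] / [4, 7] / [6]
  Insert 5 (step 9): P = [1, 5, 8] / [2, 6] / [3, 7] / [4, 9];  Q = [1, 2, 8] / [3, 5] / [4, 7] / [6, 9]
Final shape: (3, 2, 2, 2).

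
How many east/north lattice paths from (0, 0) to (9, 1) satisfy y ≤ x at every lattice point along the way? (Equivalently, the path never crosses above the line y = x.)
Number of paths = 9

By the reflection principle (André's argument), the number of monotone paths to (9, 1) with n ≤ m that never go above y = x is C(10, 9) − C(10, 10) = 10 − 1 = 9.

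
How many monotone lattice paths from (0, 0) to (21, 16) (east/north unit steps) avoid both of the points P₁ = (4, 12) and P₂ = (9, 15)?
Number of paths = 12849209378

Inclusion–exclusion. Total paths: C(37, 21) = 12875774670. Through P₁: C(16, 4)·C(21, 17) = 10892700. Through P₂: C(24, 9)·C(13, 12) = 16997552. Since P₁ is strictly southwest of P₂, a monotone path through both must visit P₁ then P₂; paths through both = C(16, 4)·C(8, 5)·C(13, 12) = 1324960. Avoid both = 12875774670 − 10892700 − 16997552 + 1324960 = 12849209378.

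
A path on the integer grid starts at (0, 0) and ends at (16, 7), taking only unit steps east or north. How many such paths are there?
Number of paths = 245157

A monotone lattice path from (0, 0) to (16, 7) consists of 16 east steps and 7 north steps in some order, so it is determined by which 16 of the 23 steps are east. The count is C(23, 16) = 245157.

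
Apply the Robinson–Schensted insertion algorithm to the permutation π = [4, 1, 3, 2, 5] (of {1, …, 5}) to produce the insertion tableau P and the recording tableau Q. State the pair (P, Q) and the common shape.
P = [1, 2, 5] / [3] / [4];  Q = [1, 3, 5] / [2] / [4];  common shape = (3, 1, 1)

Row-insert the values π_1, π_2, … into P one at a time, bumping the leftmost entry strictly greater than the inserted value down to the next row. The recording tableau Q records, in position (i, j), the step at which that cell was added to P.
  Insert 4 (step 1): P = [4];  Q = [1]
  Insert 1 (step 2): P = [1] / [4];  Q = [1] / [2]
  Insert 3 (step 3): P = [1, 3] / [4];  Q = [1, 3] / [2]
  Insert 2 (step 4): P = [1, 2] / [3] / [4];  Q = [1, 3] / [2] / [4]
  Insert 5 (step 5): P = [1, 2, 5] / [3] / [4];  Q = [1, 3, 5] / [2] / [4]
Final shape: (3, 1, 1).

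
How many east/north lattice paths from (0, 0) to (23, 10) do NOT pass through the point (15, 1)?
Number of paths = 92172080

Total paths from (0, 0) to (23, 10): C(33, 23) = 92561040. Paths through (15, 1): (paths (0, 0) → (15, 1)) × (paths (15, 1) → (23, 10)) = C(16, 15) · C(17, 8) = 16 · 24310 = 388960. Avoidance count = 92561040 − 388960 = 92172080.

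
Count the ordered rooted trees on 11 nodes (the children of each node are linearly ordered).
C_10 = 16796

These ordered rooted trees are counted by the Catalan number C_n = (1/(n + 1)) · C(2n, n). For n = 10: C_10 = (1/11) · C(20, 10) = 184756/11 = 16796.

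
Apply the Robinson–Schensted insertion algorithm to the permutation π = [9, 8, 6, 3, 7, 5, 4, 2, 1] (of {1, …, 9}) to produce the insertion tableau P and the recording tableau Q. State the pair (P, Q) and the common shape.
P = [1, 4] / [2, 7] / [3] / [5] / [6] / [8] / [9];  Q = [1, 5] / [2, 6] / [3] / [4] / [7] / [8] / [9];  common shape = (2, 2, 1, 1, 1, 1, 1)

Row-insert the values π_1, π_2, … into P one at a time, bumping the leftmost entry strictly greater than the inserted value down to the next row. The recording tableau Q records, in position (i, j), the step at which that cell was added to P.
  Insert 9 (step 1): P = [9];  Q = [1]
  Insert 8 (step 2): P = [8] / [9];  Q = [1] / [2]
  Insert 6 (step 3): P = [6] / [8] / [9];  Q = [1] / [2] / [3]
  Insert 3 (step 4): P = [3] / [6] / [8] / [9];  Q = [1] / [2] / [3] / [4]
  Insert 7 (step 5): P = [3, 7] / [6] / [8] / [9];  Q = [1, 5] / [2] / [3] / [4]
  Insert 5 (step 6): P = [3, 5] / [6, 7] / [8] / [9];  Q = [1, 5] / [2, 6] / [3] / [4]
  Insert 4 (step 7): P = [3, 4] / [5, 7] / [6] / [8] / [9];  Q = [1, 5] / [2, 6] / [3] / [4] / [7]
  Insert 2 (step 8): P = [2, 4] / [3, 7] / [5] / [6] / [8] / [9];  Q = [1, 5] / [2, 6] / [3] / [4] / [7] / [8]
  Insert 1 (step 9): P = [1, 4] / [2, 7] / [3] / [5] / [6] / [8] / [9];  Q = [1, 5] / [2, 6] / [3] / [4] / [7] / [8] / [9]
Final shape: (2, 2, 1, 1, 1, 1, 1).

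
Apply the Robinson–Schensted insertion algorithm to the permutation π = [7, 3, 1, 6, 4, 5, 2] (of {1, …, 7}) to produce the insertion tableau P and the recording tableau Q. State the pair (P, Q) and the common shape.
P = [1, 2, 5] / [3, 4] / [6] / [7];  Q = [1, 4, 6] / [2, 5] / [3] / [7];  common shape = (3, 2, 1, 1)

Row-insert the values π_1, π_2, … into P one at a time, bumping the leftmost entry strictly greater than the inserted value down to the next row. The recording tableau Q records, in position (i, j), the step at which that cell was added to P.
  Insert 7 (step 1): P = [7];  Q = [1]
  Insert 3 (step 2): P = [3] / [7];  Q = [1] / [2]
  Insert 1 (step 3): P = [1] / [3] / [7];  Q = [1] / [2] / [3]
  Insert 6 (step 4): P = [1, 6] / [3] / [7];  Q = [1, 4] / [2] / [3]
  Insert 4 (step 5): P = [1, 4] / [3, 6] / [7];  Q = [1, 4] / [2, 5] / [3]
  Insert 5 (step 6): P = [1, 4, 5] / [3, 6] / [7];  Q = [1, 4, 6] / [2, 5] / [3]
  Insert 2 (step 7): P = [1, 2, 5] / [3, 4] / [6] / [7];  Q = [1, 4, 6] / [2, 5] / [3] / [7]
Final shape: (3, 2, 1, 1).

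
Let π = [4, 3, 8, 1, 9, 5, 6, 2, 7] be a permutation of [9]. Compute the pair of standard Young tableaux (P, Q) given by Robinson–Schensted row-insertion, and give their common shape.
P = [1, 2, 6, 7] / [3, 5, 9] / [4, 8];  Q = [1, 3, 5, 9] / [2, 6, 7] / [4, 8];  common shape = (4, 3, 2)

Row-insert the values π_1, π_2, … into P one at a time, bumping the leftmost entry strictly greater than the inserted value down to the next row. The recording tableau Q records, in position (i, j), the step at which that cell was added to P.
  Insert 4 (step 1): P = [4];  Q = [1]
  Insert 3 (step 2): P = [3] / [4];  Q = [1] / [2]
  Insert 8 (step 3): P = [3, 8] / [4];  Q = [1, 3] / [2]
  Insert 1 (step 4): P = [1, 8] / [3] / [4];  Q = [1, 3] / [2] / [4]
  Insert 9 (step 5): P = [1, 8, 9] / [3] / [4];  Q = [1, 3, 5] / [2] / [4]
  Insert 5 (step 6): P = [1, 5, 9] / [3, 8] / [4];  Q = [1, 3, 5] / [2, 6] / [4]
  Insert 6 (step 7): P = [1, 5, 6] / [3, 8, 9] / [4];  Q = [1, 3, 5] / [2, 6, 7] / [4]
  Insert 2 (step 8): P = [1, 2, 6] / [3, 5, 9] / [4, 8];  Q = [1, 3, 5] / [2, 6, 7] / [4, 8]
  Insert 7 (step 9): P = [1, 2, 6, 7] / [3, 5, 9] / [4, 8];  Q = [1, 3, 5, 9] / [2, 6, 7] / [4, 8]
Final shape: (4, 3, 2).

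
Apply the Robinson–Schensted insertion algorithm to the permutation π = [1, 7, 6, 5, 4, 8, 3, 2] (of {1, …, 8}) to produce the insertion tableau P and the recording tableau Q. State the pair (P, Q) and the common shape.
P = [1, 2, 8] / [3] / [4] / [5] / [6] / [7];  Q = [1, 2, 6] / [3] / [4] / [5] / [7] / [8];  common shape = (3, 1, 1, 1, 1, 1)

Row-insert the values π_1, π_2, … into P one at a time, bumping the leftmost entry strictly greater than the inserted value down to the next row. The recording tableau Q records, in position (i, j), the step at which that cell was added to P.
  Insert 1 (step 1): P = [1];  Q = [1]
  Insert 7 (step 2): P = [1, 7];  Q = [1, 2]
  Insert 6 (step 3): P = [1, 6] / [7];  Q = [1, 2] / [3]
  Insert 5 (step 4): P = [1, 5] / [6] / [7];  Q = [1, 2] / [3] / [4]
  Insert 4 (step 5): P = [1, 4] / [5] / [6] / [7];  Q = [1, 2] / [3] / [4] / [5]
  Insert 8 (step 6): P = [1, 4, 8] / [5] / [6] / [7];  Q = [1, 2, 6] / [3] / [4] / [5]
  Insert 3 (step 7): P = [1, 3, 8] / [4] / [5] / [6] / [7];  Q = [1, 2, 6] / [3] / [4] / [5] / [7]
  Insert 2 (step 8): P = [1, 2, 8] / [3] / [4] / [5] / [6] / [7];  Q = [1, 2, 6] / [3] / [4] / [5] / [7] / [8]
Final shape: (3, 1, 1, 1, 1, 1).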